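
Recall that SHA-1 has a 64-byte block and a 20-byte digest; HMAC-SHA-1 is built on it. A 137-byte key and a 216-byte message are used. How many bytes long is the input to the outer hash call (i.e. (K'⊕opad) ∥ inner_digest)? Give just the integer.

Key is 137 > 64 bytes, so it is hashed to 20 bytes then zero-padded to 64: |K'| = 64.
Outer input = (K'⊕opad) ∥ H(inner) → 64 + 20 = 84 bytes.

84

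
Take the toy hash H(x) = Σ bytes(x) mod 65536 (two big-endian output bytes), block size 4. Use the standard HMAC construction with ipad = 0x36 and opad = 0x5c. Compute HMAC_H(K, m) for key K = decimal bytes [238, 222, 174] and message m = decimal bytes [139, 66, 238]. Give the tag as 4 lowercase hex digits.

Key decimal bytes [238, 222, 174] = ee de ae is 3 bytes ≤ B = 4; zero-pad to 4 bytes: K' = ee de ae 00.
K' ⊕ ipad = d8 e8 98 36.  K' ⊕ opad = b2 82 f2 5c.
Inner input = (K'⊕ipad) ∥ m = d8 e8 98 36 ∥ 8b 42 ee.
Inner hash: sum = 216+232+152+54+139+66+238 = 1097 → 04 49.
Outer input = (K'⊕opad) ∥ inner = b2 82 f2 5c ∥ 04 49.
Outer hash (tag): sum = 178+130+242+92+4+73 = 719 → 02 cf.

02cf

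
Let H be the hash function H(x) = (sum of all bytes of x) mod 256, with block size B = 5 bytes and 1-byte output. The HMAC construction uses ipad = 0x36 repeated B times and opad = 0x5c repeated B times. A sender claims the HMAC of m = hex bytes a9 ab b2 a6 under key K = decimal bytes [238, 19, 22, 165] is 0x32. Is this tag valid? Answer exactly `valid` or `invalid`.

Key decimal bytes [238, 19, 22, 165] = ee 13 16 a5 is 4 bytes ≤ B = 5; zero-pad to 5 bytes: K' = ee 13 16 a5 00.
K' ⊕ ipad = d8 25 20 93 36; K' ⊕ opad = b2 4f 4a f9 5c.
Inner hash: sum = 216+37+32+147+54+169+171+178+166 = 1170; mod 256 = 146 → 92.
Outer hash (recomputed tag): sum = 178+79+74+249+92+146 = 818; mod 256 = 50 → 32.
Recomputed tag = 32; claimed = 32 → match.

valid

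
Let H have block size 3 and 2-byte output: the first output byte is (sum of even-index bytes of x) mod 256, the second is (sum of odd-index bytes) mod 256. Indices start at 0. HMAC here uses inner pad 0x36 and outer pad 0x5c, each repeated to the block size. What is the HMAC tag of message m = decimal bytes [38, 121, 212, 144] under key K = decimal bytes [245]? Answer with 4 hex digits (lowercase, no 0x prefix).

355e

Key decimal bytes [245] = f5 is 1 byte ≤ B = 3; zero-pad to 3 bytes: K' = f5 00 00.
K' ⊕ ipad = c3 36 36.  K' ⊕ opad = a9 5c 5c.
Inner input = (K'⊕ipad) ∥ m = c3 36 36 ∥ 26 79 d4 90.
Inner hash: even-index sum = 514 mod 256 = 2; odd-index sum = 304 mod 256 = 48 → 02 30.
Outer input = (K'⊕opad) ∥ inner = a9 5c 5c ∥ 02 30.
Outer hash (tag): even-index sum = 309 mod 256 = 53; odd-index sum = 94 mod 256 = 94 → 35 5e.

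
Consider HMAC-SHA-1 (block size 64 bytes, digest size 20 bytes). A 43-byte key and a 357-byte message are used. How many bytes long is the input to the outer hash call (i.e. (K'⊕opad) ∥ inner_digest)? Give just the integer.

84

Key is 43 ≤ 64 bytes, zero-padded: |K'| = 64.
Outer input = (K'⊕opad) ∥ H(inner) → 64 + 20 = 84 bytes.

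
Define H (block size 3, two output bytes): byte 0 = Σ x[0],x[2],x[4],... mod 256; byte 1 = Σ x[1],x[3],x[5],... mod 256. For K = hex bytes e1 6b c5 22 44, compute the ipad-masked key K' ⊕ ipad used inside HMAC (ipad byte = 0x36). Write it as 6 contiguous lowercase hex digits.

dcbb36

Key hex bytes e1 6b c5 22 44 is 5 bytes > B = 3, so hash it first: H(key) = ea 8d, then zero-pad to 3 bytes: K' = ea 8d 00.
XOR each byte with 0x36: ea⊕36=dc, 8d⊕36=bb, 00⊕36=36.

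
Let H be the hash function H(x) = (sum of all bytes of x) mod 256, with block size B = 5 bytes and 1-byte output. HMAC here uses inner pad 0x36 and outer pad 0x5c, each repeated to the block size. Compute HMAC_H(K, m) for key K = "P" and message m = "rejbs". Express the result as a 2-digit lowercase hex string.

d0

Key "P" = 50 is 1 byte ≤ B = 5; zero-pad to 5 bytes: K' = 50 00 00 00 00.
K' ⊕ ipad = 66 36 36 36 36.  K' ⊕ opad = 0c 5c 5c 5c 5c.
Inner input = (K'⊕ipad) ∥ m = 66 36 36 36 36 ∥ 72 65 6a 62 73.
Inner hash: sum = 102+54+54+54+54+114+101+106+98+115 = 852; mod 256 = 84 → 54.
Outer input = (K'⊕opad) ∥ inner = 0c 5c 5c 5c 5c ∥ 54.
Outer hash (tag): sum = 12+92+92+92+92+84 = 464; mod 256 = 208 → d0.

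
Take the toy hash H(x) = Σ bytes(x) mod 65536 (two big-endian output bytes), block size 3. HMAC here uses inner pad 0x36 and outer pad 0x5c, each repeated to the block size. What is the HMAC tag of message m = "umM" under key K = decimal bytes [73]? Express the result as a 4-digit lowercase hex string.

Key decimal bytes [73] = 49 is 1 byte ≤ B = 3; zero-pad to 3 bytes: K' = 49 00 00.
K' ⊕ ipad = 7f 36 36.  K' ⊕ opad = 15 5c 5c.
Inner input = (K'⊕ipad) ∥ m = 7f 36 36 ∥ 75 6d 4d.
Inner hash: sum = 127+54+54+117+109+77 = 538 → 02 1a.
Outer input = (K'⊕opad) ∥ inner = 15 5c 5c ∥ 02 1a.
Outer hash (tag): sum = 21+92+92+2+26 = 233 → 00 e9.

00e9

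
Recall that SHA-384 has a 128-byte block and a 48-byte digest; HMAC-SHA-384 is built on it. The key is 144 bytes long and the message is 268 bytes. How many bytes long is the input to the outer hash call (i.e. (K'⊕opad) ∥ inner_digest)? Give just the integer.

Key is 144 > 128 bytes, so it is hashed to 48 bytes then zero-padded to 128: |K'| = 128.
Outer input = (K'⊕opad) ∥ H(inner) → 128 + 48 = 176 bytes.

176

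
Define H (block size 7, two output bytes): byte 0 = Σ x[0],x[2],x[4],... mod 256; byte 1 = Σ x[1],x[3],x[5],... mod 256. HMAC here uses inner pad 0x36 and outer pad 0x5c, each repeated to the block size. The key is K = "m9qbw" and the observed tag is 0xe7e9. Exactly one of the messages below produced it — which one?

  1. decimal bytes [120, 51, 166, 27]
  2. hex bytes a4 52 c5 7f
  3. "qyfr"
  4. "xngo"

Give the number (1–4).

2

Key "m9qbw" = 6d 39 71 62 77 is 5 bytes ≤ B = 7; zero-pad to 7 bytes: K' = 6d 39 71 62 77 00 00.
K' ⊕ ipad = 5b 0f 47 54 41 36 36; K' ⊕ opad = 31 65 2d 3e 2b 5c 5c.
m1: inner = H(5b 0f 47 54 41 36 36 78 33 a6 1b) = 67 b7; tag = H(31 65 2d 3e 2b 5c 5c 67 b7) = 9c66
m2: inner = H(5b 0f 47 54 41 36 36 a4 52 c5 7f) = ea 02; tag = H(31 65 2d 3e 2b 5c 5c ea 02) = e7e9 ← matches
m3: inner = H(5b 0f 47 54 41 36 36 71 79 66 72) = 04 70; tag = H(31 65 2d 3e 2b 5c 5c 04 70) = 5503
m4: inner = H(5b 0f 47 54 41 36 36 78 6e 67 6f) = f6 78; tag = H(31 65 2d 3e 2b 5c 5c f6 78) = 5df5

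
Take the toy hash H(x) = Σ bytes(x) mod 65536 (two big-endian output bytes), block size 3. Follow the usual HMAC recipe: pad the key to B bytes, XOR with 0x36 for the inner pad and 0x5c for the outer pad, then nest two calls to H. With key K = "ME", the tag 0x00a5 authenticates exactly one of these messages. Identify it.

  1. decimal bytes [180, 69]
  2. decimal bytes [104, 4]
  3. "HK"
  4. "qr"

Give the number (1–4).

Key "ME" = 4d 45 is 2 bytes ≤ B = 3; zero-pad to 3 bytes: K' = 4d 45 00.
K' ⊕ ipad = 7b 73 36; K' ⊕ opad = 11 19 5c.
m1: inner = H(7b 73 36 b4 45) = 02 1d; tag = H(11 19 5c 02 1d) = 00a5 ← matches
m2: inner = H(7b 73 36 68 04) = 01 90; tag = H(11 19 5c 01 90) = 0117
m3: inner = H(7b 73 36 48 4b) = 01 b7; tag = H(11 19 5c 01 b7) = 013e
m4: inner = H(7b 73 36 71 72) = 02 07; tag = H(11 19 5c 02 07) = 008f

1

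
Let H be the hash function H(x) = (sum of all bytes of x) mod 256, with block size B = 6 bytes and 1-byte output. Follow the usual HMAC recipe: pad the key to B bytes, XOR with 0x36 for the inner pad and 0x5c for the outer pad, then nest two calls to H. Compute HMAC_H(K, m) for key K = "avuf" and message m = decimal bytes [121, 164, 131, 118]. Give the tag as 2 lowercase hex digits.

Key "avuf" = 61 76 75 66 is 4 bytes ≤ B = 6; zero-pad to 6 bytes: K' = 61 76 75 66 00 00.
K' ⊕ ipad = 57 40 43 50 36 36.  K' ⊕ opad = 3d 2a 29 3a 5c 5c.
Inner input = (K'⊕ipad) ∥ m = 57 40 43 50 36 36 ∥ 79 a4 83 76.
Inner hash: sum = 87+64+67+80+54+54+121+164+131+118 = 940; mod 256 = 172 → ac.
Outer input = (K'⊕opad) ∥ inner = 3d 2a 29 3a 5c 5c ∥ ac.
Outer hash (tag): sum = 61+42+41+58+92+92+172 = 558; mod 256 = 46 → 2e.

2e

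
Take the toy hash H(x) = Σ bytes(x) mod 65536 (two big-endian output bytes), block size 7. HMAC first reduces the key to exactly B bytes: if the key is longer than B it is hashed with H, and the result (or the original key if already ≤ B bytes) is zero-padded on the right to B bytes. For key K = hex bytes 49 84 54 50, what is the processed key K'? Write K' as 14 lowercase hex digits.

Key hex bytes 49 84 54 50 is 4 bytes ≤ B = 7; zero-pad to 7 bytes: K' = 49 84 54 50 00 00 00.

49845450000000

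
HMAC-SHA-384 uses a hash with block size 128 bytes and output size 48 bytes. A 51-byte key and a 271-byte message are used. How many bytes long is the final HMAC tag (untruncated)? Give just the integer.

The tag is one SHA-384 digest: 48 bytes.

48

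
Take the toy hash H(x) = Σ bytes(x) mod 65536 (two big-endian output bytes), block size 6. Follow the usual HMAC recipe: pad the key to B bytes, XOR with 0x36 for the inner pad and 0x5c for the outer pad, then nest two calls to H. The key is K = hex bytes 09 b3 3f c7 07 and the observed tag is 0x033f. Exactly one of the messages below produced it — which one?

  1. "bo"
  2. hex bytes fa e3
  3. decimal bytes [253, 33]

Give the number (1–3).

3

Key hex bytes 09 b3 3f c7 07 is 5 bytes ≤ B = 6; zero-pad to 6 bytes: K' = 09 b3 3f c7 07 00.
K' ⊕ ipad = 3f 85 09 f1 31 36; K' ⊕ opad = 55 ef 63 9b 5b 5c.
m1: inner = H(3f 85 09 f1 31 36 62 6f) = 02 f6; tag = H(55 ef 63 9b 5b 5c 02 f6) = 03f1
m2: inner = H(3f 85 09 f1 31 36 fa e3) = 04 02; tag = H(55 ef 63 9b 5b 5c 04 02) = 02ff
m3: inner = H(3f 85 09 f1 31 36 fd 21) = 03 43; tag = H(55 ef 63 9b 5b 5c 03 43) = 033f ← matches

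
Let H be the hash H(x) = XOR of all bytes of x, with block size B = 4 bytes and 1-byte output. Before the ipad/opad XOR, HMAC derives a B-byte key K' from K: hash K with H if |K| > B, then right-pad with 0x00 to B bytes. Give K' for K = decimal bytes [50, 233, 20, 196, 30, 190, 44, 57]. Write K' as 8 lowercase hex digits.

|K| = 8 > B = 4, so first hash the key.
H(K): XOR 32⊕e9⊕14⊕c4⊕1e⊕be⊕2c⊕39 = be.
Zero-pad H(K) = be to 4 bytes: K' = be 00 00 00.

be000000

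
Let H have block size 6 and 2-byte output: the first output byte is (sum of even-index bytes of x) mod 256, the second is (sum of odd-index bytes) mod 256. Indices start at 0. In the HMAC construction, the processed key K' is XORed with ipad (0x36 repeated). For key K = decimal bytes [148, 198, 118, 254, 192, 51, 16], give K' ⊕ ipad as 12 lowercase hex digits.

ecc136363636

Key decimal bytes [148, 198, 118, 254, 192, 51, 16] = 94 c6 76 fe c0 33 10 is 7 bytes > B = 6, so hash it first: H(key) = da f7, then zero-pad to 6 bytes: K' = da f7 00 00 00 00.
XOR each byte with 0x36: da⊕36=ec, f7⊕36=c1, 00⊕36=36, 00⊕36=36, 00⊕36=36, 00⊕36=36.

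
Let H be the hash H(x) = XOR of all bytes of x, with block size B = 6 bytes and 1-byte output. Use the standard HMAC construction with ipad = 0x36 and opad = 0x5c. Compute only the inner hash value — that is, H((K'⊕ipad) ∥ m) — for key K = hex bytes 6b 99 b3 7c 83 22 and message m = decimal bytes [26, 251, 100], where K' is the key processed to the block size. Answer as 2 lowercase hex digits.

Key hex bytes 6b 99 b3 7c 83 22 is exactly B = 6 bytes: K' = 6b 99 b3 7c 83 22.
K' ⊕ ipad = 5d af 85 4a b5 14.
Inner input = 5d af 85 4a b5 14 ∥ 1a fb 64.
Inner hash: XOR 5d⊕af⊕85⊕4a⊕b5⊕14⊕1a⊕fb⊕64 = 19.

19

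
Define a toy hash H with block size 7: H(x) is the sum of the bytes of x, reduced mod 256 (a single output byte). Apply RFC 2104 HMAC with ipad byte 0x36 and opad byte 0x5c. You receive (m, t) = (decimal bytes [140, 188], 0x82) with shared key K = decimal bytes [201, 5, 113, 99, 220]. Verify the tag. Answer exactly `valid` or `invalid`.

Key decimal bytes [201, 5, 113, 99, 220] = c9 05 71 63 dc is 5 bytes ≤ B = 7; zero-pad to 7 bytes: K' = c9 05 71 63 dc 00 00.
K' ⊕ ipad = ff 33 47 55 ea 36 36; K' ⊕ opad = 95 59 2d 3f 80 5c 5c.
Inner hash: sum = 255+51+71+85+234+54+54+140+188 = 1132; mod 256 = 108 → 6c.
Outer hash (recomputed tag): sum = 149+89+45+63+128+92+92+108 = 766; mod 256 = 254 → fe.
Recomputed tag = fe; claimed = 82 → mismatch.

invalid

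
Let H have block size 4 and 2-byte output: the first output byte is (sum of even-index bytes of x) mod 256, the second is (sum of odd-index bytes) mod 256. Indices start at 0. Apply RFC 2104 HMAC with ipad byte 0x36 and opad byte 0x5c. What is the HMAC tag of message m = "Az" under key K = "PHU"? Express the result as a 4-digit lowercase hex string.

1f9e

Key "PHU" = 50 48 55 is 3 bytes ≤ B = 4; zero-pad to 4 bytes: K' = 50 48 55 00.
K' ⊕ ipad = 66 7e 63 36.  K' ⊕ opad = 0c 14 09 5c.
Inner input = (K'⊕ipad) ∥ m = 66 7e 63 36 ∥ 41 7a.
Inner hash: even-index sum = 266 mod 256 = 10; odd-index sum = 302 mod 256 = 46 → 0a 2e.
Outer input = (K'⊕opad) ∥ inner = 0c 14 09 5c ∥ 0a 2e.
Outer hash (tag): even-index sum = 31 mod 256 = 31; odd-index sum = 158 mod 256 = 158 → 1f 9e.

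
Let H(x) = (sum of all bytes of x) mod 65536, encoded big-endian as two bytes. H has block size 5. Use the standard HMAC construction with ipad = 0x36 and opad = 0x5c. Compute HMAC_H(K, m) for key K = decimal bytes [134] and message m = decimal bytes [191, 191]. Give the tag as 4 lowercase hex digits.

Key decimal bytes [134] = 86 is 1 byte ≤ B = 5; zero-pad to 5 bytes: K' = 86 00 00 00 00.
K' ⊕ ipad = b0 36 36 36 36.  K' ⊕ opad = da 5c 5c 5c 5c.
Inner input = (K'⊕ipad) ∥ m = b0 36 36 36 36 ∥ bf bf.
Inner hash: sum = 176+54+54+54+54+191+191 = 774 → 03 06.
Outer input = (K'⊕opad) ∥ inner = da 5c 5c 5c 5c ∥ 03 06.
Outer hash (tag): sum = 218+92+92+92+92+3+6 = 595 → 02 53.

0253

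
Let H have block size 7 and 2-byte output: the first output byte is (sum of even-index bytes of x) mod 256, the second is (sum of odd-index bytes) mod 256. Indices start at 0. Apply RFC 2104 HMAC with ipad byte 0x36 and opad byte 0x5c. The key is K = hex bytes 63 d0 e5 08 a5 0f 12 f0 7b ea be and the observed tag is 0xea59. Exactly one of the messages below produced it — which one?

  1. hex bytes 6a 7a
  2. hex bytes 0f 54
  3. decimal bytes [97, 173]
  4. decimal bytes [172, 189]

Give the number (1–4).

Key hex bytes 63 d0 e5 08 a5 0f 12 f0 7b ea be is 11 bytes > B = 7, so hash it first: H(key) = 38 c1, then zero-pad to 7 bytes: K' = 38 c1 00 00 00 00 00.
K' ⊕ ipad = 0e f7 36 36 36 36 36; K' ⊕ opad = 64 9d 5c 5c 5c 5c 5c.
m1: inner = H(0e f7 36 36 36 36 36 6a 7a) = 2a cd; tag = H(64 9d 5c 5c 5c 5c 5c 2a cd) = 457f
m2: inner = H(0e f7 36 36 36 36 36 0f 54) = 04 72; tag = H(64 9d 5c 5c 5c 5c 5c 04 72) = ea59 ← matches
m3: inner = H(0e f7 36 36 36 36 36 61 ad) = 5d c4; tag = H(64 9d 5c 5c 5c 5c 5c 5d c4) = 3cb2
m4: inner = H(0e f7 36 36 36 36 36 ac bd) = 6d 0f; tag = H(64 9d 5c 5c 5c 5c 5c 6d 0f) = 87c2

2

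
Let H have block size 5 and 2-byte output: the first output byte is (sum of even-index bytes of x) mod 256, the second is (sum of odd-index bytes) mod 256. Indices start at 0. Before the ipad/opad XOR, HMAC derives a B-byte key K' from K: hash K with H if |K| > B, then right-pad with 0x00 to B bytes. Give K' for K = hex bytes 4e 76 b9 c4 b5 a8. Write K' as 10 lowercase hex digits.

|K| = 6 > B = 5, so first hash the key.
H(K): even-index sum = 444 mod 256 = 188; odd-index sum = 482 mod 256 = 226 → bc e2.
Zero-pad H(K) = bc e2 to 5 bytes: K' = bc e2 00 00 00.

bce2000000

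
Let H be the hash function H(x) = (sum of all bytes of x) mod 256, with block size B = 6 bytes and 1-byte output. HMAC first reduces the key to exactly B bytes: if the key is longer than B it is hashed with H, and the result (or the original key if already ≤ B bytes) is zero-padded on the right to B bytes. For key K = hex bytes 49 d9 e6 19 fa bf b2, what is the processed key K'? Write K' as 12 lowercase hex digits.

|K| = 7 > B = 6, so first hash the key.
H(K): sum = 73+217+230+25+250+191+178 = 1164; mod 256 = 140 → 8c.
Zero-pad H(K) = 8c to 6 bytes: K' = 8c 00 00 00 00 00.

8c0000000000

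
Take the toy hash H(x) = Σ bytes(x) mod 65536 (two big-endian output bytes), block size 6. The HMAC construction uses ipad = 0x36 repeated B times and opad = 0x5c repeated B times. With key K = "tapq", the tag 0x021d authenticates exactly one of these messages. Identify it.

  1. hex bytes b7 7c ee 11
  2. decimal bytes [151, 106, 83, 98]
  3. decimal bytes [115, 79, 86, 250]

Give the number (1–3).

Key "tapq" = 74 61 70 71 is 4 bytes ≤ B = 6; zero-pad to 6 bytes: K' = 74 61 70 71 00 00.
K' ⊕ ipad = 42 57 46 47 36 36; K' ⊕ opad = 28 3d 2c 2d 5c 5c.
m1: inner = H(42 57 46 47 36 36 b7 7c ee 11) = 03 c4; tag = H(28 3d 2c 2d 5c 5c 03 c4) = 023d
m2: inner = H(42 57 46 47 36 36 97 6a 53 62) = 03 48; tag = H(28 3d 2c 2d 5c 5c 03 48) = 01c1
m3: inner = H(42 57 46 47 36 36 73 4f 56 fa) = 03 a4; tag = H(28 3d 2c 2d 5c 5c 03 a4) = 021d ← matches

3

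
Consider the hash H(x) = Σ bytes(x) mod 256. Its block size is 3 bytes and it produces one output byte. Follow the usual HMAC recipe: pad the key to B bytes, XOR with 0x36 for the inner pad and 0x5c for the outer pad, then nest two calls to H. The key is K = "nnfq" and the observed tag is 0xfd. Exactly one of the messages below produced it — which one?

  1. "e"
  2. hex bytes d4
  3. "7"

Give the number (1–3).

1

Key "nnfq" = 6e 6e 66 71 is 4 bytes > B = 3, so hash it first: H(key) = b3, then zero-pad to 3 bytes: K' = b3 00 00.
K' ⊕ ipad = 85 36 36; K' ⊕ opad = ef 5c 5c.
m1: inner = H(85 36 36 65) = 56; tag = H(ef 5c 5c 56) = fd ← matches
m2: inner = H(85 36 36 d4) = c5; tag = H(ef 5c 5c c5) = 6c
m3: inner = H(85 36 36 37) = 28; tag = H(ef 5c 5c 28) = cf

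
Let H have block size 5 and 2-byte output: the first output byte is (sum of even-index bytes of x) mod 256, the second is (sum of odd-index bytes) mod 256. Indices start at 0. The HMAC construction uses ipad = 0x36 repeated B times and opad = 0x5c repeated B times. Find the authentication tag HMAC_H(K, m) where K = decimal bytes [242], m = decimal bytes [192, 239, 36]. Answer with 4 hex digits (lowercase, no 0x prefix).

b6d7

Key decimal bytes [242] = f2 is 1 byte ≤ B = 5; zero-pad to 5 bytes: K' = f2 00 00 00 00.
K' ⊕ ipad = c4 36 36 36 36.  K' ⊕ opad = ae 5c 5c 5c 5c.
Inner input = (K'⊕ipad) ∥ m = c4 36 36 36 36 ∥ c0 ef 24.
Inner hash: even-index sum = 543 mod 256 = 31; odd-index sum = 336 mod 256 = 80 → 1f 50.
Outer input = (K'⊕opad) ∥ inner = ae 5c 5c 5c 5c ∥ 1f 50.
Outer hash (tag): even-index sum = 438 mod 256 = 182; odd-index sum = 215 mod 256 = 215 → b6 d7.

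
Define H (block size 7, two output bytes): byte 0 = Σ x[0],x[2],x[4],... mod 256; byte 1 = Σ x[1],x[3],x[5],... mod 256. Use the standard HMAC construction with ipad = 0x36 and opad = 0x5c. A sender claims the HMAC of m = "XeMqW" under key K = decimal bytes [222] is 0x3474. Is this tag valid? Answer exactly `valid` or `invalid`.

valid

Key decimal bytes [222] = de is 1 byte ≤ B = 7; zero-pad to 7 bytes: K' = de 00 00 00 00 00 00.
K' ⊕ ipad = e8 36 36 36 36 36 36; K' ⊕ opad = 82 5c 5c 5c 5c 5c 5c.
Inner hash: even-index sum = 608 mod 256 = 96; odd-index sum = 414 mod 256 = 158 → 60 9e.
Outer hash (recomputed tag): even-index sum = 564 mod 256 = 52; odd-index sum = 372 mod 256 = 116 → 34 74.
Recomputed tag = 3474; claimed = 3474 → match.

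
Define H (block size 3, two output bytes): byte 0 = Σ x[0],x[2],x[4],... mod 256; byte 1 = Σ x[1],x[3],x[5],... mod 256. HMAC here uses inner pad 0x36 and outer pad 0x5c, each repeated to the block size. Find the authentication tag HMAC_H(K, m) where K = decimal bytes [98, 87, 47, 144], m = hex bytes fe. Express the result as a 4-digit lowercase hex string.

Key decimal bytes [98, 87, 47, 144] = 62 57 2f 90 is 4 bytes > B = 3, so hash it first: H(key) = 91 e7, then zero-pad to 3 bytes: K' = 91 e7 00.
K' ⊕ ipad = a7 d1 36.  K' ⊕ opad = cd bb 5c.
Inner input = (K'⊕ipad) ∥ m = a7 d1 36 ∥ fe.
Inner hash: even-index sum = 221 mod 256 = 221; odd-index sum = 463 mod 256 = 207 → dd cf.
Outer input = (K'⊕opad) ∥ inner = cd bb 5c ∥ dd cf.
Outer hash (tag): even-index sum = 504 mod 256 = 248; odd-index sum = 408 mod 256 = 152 → f8 98.

f898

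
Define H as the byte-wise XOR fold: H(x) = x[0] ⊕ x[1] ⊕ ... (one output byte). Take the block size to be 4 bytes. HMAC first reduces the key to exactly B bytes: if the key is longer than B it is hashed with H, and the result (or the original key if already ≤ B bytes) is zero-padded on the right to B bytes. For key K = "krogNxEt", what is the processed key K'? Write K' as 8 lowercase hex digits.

16000000

|K| = 8 > B = 4, so first hash the key.
H(K): XOR 6b⊕72⊕6f⊕67⊕4e⊕78⊕45⊕74 = 16.
Zero-pad H(K) = 16 to 4 bytes: K' = 16 00 00 00.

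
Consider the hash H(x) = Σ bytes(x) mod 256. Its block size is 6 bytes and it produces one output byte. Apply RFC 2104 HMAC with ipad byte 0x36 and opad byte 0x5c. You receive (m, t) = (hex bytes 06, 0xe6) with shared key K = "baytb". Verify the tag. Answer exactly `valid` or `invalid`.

invalid

Key "baytb" = 62 61 79 74 62 is 5 bytes ≤ B = 6; zero-pad to 6 bytes: K' = 62 61 79 74 62 00.
K' ⊕ ipad = 54 57 4f 42 54 36; K' ⊕ opad = 3e 3d 25 28 3e 5c.
Inner hash: sum = 84+87+79+66+84+54+6 = 460; mod 256 = 204 → cc.
Outer hash (recomputed tag): sum = 62+61+37+40+62+92+204 = 558; mod 256 = 46 → 2e.
Recomputed tag = 2e; claimed = e6 → mismatch.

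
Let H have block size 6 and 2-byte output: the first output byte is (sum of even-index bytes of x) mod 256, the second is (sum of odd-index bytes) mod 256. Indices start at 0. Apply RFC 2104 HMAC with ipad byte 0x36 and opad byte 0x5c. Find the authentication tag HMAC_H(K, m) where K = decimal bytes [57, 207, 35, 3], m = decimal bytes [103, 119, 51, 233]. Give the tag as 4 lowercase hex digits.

Key decimal bytes [57, 207, 35, 3] = 39 cf 23 03 is 4 bytes ≤ B = 6; zero-pad to 6 bytes: K' = 39 cf 23 03 00 00.
K' ⊕ ipad = 0f f9 15 35 36 36.  K' ⊕ opad = 65 93 7f 5f 5c 5c.
Inner input = (K'⊕ipad) ∥ m = 0f f9 15 35 36 36 ∥ 67 77 33 e9.
Inner hash: even-index sum = 244 mod 256 = 244; odd-index sum = 708 mod 256 = 196 → f4 c4.
Outer input = (K'⊕opad) ∥ inner = 65 93 7f 5f 5c 5c ∥ f4 c4.
Outer hash (tag): even-index sum = 564 mod 256 = 52; odd-index sum = 530 mod 256 = 18 → 34 12.

3412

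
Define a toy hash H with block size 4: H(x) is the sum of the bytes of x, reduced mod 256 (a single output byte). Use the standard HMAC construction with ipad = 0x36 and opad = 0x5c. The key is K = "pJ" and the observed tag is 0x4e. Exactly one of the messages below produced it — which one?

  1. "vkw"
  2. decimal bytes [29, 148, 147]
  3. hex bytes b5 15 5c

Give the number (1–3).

3

Key "pJ" = 70 4a is 2 bytes ≤ B = 4; zero-pad to 4 bytes: K' = 70 4a 00 00.
K' ⊕ ipad = 46 7c 36 36; K' ⊕ opad = 2c 16 5c 5c.
m1: inner = H(46 7c 36 36 76 6b 77) = 86; tag = H(2c 16 5c 5c 86) = 80
m2: inner = H(46 7c 36 36 1d 94 93) = 72; tag = H(2c 16 5c 5c 72) = 6c
m3: inner = H(46 7c 36 36 b5 15 5c) = 54; tag = H(2c 16 5c 5c 54) = 4e ← matches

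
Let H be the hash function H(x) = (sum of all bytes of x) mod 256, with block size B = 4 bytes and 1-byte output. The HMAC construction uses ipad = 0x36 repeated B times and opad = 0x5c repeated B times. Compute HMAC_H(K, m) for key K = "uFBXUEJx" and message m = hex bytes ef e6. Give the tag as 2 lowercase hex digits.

ff

Key "uFBXUEJx" = 75 46 42 58 55 45 4a 78 is 8 bytes > B = 4, so hash it first: H(key) = b1, then zero-pad to 4 bytes: K' = b1 00 00 00.
K' ⊕ ipad = 87 36 36 36.  K' ⊕ opad = ed 5c 5c 5c.
Inner input = (K'⊕ipad) ∥ m = 87 36 36 36 ∥ ef e6.
Inner hash: sum = 135+54+54+54+239+230 = 766; mod 256 = 254 → fe.
Outer input = (K'⊕opad) ∥ inner = ed 5c 5c 5c ∥ fe.
Outer hash (tag): sum = 237+92+92+92+254 = 767; mod 256 = 255 → ff.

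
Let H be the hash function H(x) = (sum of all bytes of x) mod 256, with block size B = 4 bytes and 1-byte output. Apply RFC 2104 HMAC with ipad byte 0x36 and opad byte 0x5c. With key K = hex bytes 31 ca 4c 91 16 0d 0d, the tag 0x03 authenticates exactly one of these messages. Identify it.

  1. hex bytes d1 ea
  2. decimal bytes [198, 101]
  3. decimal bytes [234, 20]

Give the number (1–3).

1

Key hex bytes 31 ca 4c 91 16 0d 0d is 7 bytes > B = 4, so hash it first: H(key) = 08, then zero-pad to 4 bytes: K' = 08 00 00 00.
K' ⊕ ipad = 3e 36 36 36; K' ⊕ opad = 54 5c 5c 5c.
m1: inner = H(3e 36 36 36 d1 ea) = 9b; tag = H(54 5c 5c 5c 9b) = 03 ← matches
m2: inner = H(3e 36 36 36 c6 65) = 0b; tag = H(54 5c 5c 5c 0b) = 73
m3: inner = H(3e 36 36 36 ea 14) = de; tag = H(54 5c 5c 5c de) = 46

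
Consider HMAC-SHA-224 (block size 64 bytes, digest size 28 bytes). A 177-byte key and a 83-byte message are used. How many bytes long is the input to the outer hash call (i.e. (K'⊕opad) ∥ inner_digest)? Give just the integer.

Key is 177 > 64 bytes, so it is hashed to 28 bytes then zero-padded to 64: |K'| = 64.
Outer input = (K'⊕opad) ∥ H(inner) → 64 + 28 = 92 bytes.

92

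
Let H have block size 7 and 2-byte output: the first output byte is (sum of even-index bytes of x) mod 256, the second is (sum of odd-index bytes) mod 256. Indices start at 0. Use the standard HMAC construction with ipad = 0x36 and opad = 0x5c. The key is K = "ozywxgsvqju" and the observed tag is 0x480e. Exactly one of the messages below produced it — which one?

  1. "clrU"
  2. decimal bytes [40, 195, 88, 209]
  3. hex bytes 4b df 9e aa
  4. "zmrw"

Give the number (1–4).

1

Key "ozywxgsvqju" = 6f 7a 79 77 78 67 73 76 71 6a 75 is 11 bytes > B = 7, so hash it first: H(key) = b9 38, then zero-pad to 7 bytes: K' = b9 38 00 00 00 00 00.
K' ⊕ ipad = 8f 0e 36 36 36 36 36; K' ⊕ opad = e5 64 5c 5c 5c 5c 5c.
m1: inner = H(8f 0e 36 36 36 36 36 63 6c 72 55) = f2 4f; tag = H(e5 64 5c 5c 5c 5c 5c f2 4f) = 480e ← matches
m2: inner = H(8f 0e 36 36 36 36 36 28 c3 58 d1) = c5 fa; tag = H(e5 64 5c 5c 5c 5c 5c c5 fa) = f3e1
m3: inner = H(8f 0e 36 36 36 36 36 4b df 9e aa) = ba 63; tag = H(e5 64 5c 5c 5c 5c 5c ba 63) = 5cd6
m4: inner = H(8f 0e 36 36 36 36 36 7a 6d 72 77) = 15 66; tag = H(e5 64 5c 5c 5c 5c 5c 15 66) = 5f31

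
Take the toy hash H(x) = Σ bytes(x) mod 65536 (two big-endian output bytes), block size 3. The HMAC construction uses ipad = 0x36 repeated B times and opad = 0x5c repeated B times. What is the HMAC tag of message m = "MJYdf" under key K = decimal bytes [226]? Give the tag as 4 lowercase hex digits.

Key decimal bytes [226] = e2 is 1 byte ≤ B = 3; zero-pad to 3 bytes: K' = e2 00 00.
K' ⊕ ipad = d4 36 36.  K' ⊕ opad = be 5c 5c.
Inner input = (K'⊕ipad) ∥ m = d4 36 36 ∥ 4d 4a 59 64 66.
Inner hash: sum = 212+54+54+77+74+89+100+102 = 762 → 02 fa.
Outer input = (K'⊕opad) ∥ inner = be 5c 5c ∥ 02 fa.
Outer hash (tag): sum = 190+92+92+2+250 = 626 → 02 72.

0272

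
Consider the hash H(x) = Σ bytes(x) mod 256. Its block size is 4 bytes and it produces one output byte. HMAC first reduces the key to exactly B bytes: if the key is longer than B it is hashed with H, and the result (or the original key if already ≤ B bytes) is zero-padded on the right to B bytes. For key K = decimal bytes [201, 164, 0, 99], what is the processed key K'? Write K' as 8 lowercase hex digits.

Key decimal bytes [201, 164, 0, 99] = c9 a4 00 63 is exactly B = 4 bytes: K' = c9 a4 00 63.

c9a40063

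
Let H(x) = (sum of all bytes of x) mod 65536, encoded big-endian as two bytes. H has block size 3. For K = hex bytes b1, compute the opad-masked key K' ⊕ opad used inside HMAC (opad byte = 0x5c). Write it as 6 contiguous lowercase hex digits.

ed5c5c

Key hex bytes b1 is 1 byte ≤ B = 3; zero-pad to 3 bytes: K' = b1 00 00.
XOR each byte with 0x5c: b1⊕5c=ed, 00⊕5c=5c, 00⊕5c=5c.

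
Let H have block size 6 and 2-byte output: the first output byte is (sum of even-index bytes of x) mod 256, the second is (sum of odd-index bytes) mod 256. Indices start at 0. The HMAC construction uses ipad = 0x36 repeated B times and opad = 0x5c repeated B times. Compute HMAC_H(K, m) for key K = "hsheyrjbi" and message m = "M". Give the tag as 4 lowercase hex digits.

Key "hsheyrjbi" = 68 73 68 65 79 72 6a 62 69 is 9 bytes > B = 6, so hash it first: H(key) = 1c ac, then zero-pad to 6 bytes: K' = 1c ac 00 00 00 00.
K' ⊕ ipad = 2a 9a 36 36 36 36.  K' ⊕ opad = 40 f0 5c 5c 5c 5c.
Inner input = (K'⊕ipad) ∥ m = 2a 9a 36 36 36 36 ∥ 4d.
Inner hash: even-index sum = 227 mod 256 = 227; odd-index sum = 262 mod 256 = 6 → e3 06.
Outer input = (K'⊕opad) ∥ inner = 40 f0 5c 5c 5c 5c ∥ e3 06.
Outer hash (tag): even-index sum = 475 mod 256 = 219; odd-index sum = 430 mod 256 = 174 → db ae.

dbae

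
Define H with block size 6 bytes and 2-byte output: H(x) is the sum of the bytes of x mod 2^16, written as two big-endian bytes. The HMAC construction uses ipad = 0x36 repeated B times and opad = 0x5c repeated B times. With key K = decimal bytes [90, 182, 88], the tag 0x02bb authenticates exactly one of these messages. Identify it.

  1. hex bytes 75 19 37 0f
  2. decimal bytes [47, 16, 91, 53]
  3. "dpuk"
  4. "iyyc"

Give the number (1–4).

Key decimal bytes [90, 182, 88] = 5a b6 58 is 3 bytes ≤ B = 6; zero-pad to 6 bytes: K' = 5a b6 58 00 00 00.
K' ⊕ ipad = 6c 80 6e 36 36 36; K' ⊕ opad = 06 ea 04 5c 5c 5c.
m1: inner = H(6c 80 6e 36 36 36 75 19 37 0f) = 02 d0; tag = H(06 ea 04 5c 5c 5c 02 d0) = 02da
m2: inner = H(6c 80 6e 36 36 36 2f 10 5b 35) = 02 cb; tag = H(06 ea 04 5c 5c 5c 02 cb) = 02d5
m3: inner = H(6c 80 6e 36 36 36 64 70 75 6b) = 03 b0; tag = H(06 ea 04 5c 5c 5c 03 b0) = 02bb ← matches
m4: inner = H(6c 80 6e 36 36 36 69 79 79 63) = 03 ba; tag = H(06 ea 04 5c 5c 5c 03 ba) = 02c5

3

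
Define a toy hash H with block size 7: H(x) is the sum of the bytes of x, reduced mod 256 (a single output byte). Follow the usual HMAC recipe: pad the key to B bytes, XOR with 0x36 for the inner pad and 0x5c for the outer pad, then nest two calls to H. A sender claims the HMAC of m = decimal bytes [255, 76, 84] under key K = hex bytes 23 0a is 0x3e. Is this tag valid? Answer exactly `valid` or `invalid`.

Key hex bytes 23 0a is 2 bytes ≤ B = 7; zero-pad to 7 bytes: K' = 23 0a 00 00 00 00 00.
K' ⊕ ipad = 15 3c 36 36 36 36 36; K' ⊕ opad = 7f 56 5c 5c 5c 5c 5c.
Inner hash: sum = 21+60+54+54+54+54+54+255+76+84 = 766; mod 256 = 254 → fe.
Outer hash (recomputed tag): sum = 127+86+92+92+92+92+92+254 = 927; mod 256 = 159 → 9f.
Recomputed tag = 9f; claimed = 3e → mismatch.

invalid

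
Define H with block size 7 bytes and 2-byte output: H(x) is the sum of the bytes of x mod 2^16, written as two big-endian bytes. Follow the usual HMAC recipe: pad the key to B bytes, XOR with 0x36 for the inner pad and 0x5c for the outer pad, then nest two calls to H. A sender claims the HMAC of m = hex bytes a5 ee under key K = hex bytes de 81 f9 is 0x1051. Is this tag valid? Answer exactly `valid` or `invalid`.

Key hex bytes de 81 f9 is 3 bytes ≤ B = 7; zero-pad to 7 bytes: K' = de 81 f9 00 00 00 00.
K' ⊕ ipad = e8 b7 cf 36 36 36 36; K' ⊕ opad = 82 dd a5 5c 5c 5c 5c.
Inner hash: sum = 232+183+207+54+54+54+54+165+238 = 1241 → 04 d9.
Outer hash (recomputed tag): sum = 130+221+165+92+92+92+92+4+217 = 1105 → 04 51.
Recomputed tag = 0451; claimed = 1051 → mismatch.

invalid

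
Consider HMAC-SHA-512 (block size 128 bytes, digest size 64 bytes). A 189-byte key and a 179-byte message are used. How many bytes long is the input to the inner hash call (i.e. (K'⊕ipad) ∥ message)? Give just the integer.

307

Key is 189 > 128 bytes, so it is hashed to 64 bytes then zero-padded to 128: |K'| = 128.
Inner input = (K'⊕ipad) ∥ m → 128 + 179 = 307 bytes.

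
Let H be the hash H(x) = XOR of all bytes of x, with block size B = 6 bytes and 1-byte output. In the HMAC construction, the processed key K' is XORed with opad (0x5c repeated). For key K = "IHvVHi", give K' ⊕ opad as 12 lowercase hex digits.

15142a0a1435

Key "IHvVHi" = 49 48 76 56 48 69 is exactly B = 6 bytes: K' = 49 48 76 56 48 69.
XOR each byte with 0x5c: 49⊕5c=15, 48⊕5c=14, 76⊕5c=2a, 56⊕5c=0a, 48⊕5c=14, 69⊕5c=35.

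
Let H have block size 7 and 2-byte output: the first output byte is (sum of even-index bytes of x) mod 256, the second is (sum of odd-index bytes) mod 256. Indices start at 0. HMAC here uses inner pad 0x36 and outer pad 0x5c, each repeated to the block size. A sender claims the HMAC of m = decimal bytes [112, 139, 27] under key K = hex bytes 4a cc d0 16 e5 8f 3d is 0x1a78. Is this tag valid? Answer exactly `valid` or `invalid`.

Key hex bytes 4a cc d0 16 e5 8f 3d is exactly B = 7 bytes: K' = 4a cc d0 16 e5 8f 3d.
K' ⊕ ipad = 7c fa e6 20 d3 b9 0b; K' ⊕ opad = 16 90 8c 4a b9 d3 61.
Inner hash: even-index sum = 715 mod 256 = 203; odd-index sum = 606 mod 256 = 94 → cb 5e.
Outer hash (recomputed tag): even-index sum = 538 mod 256 = 26; odd-index sum = 632 mod 256 = 120 → 1a 78.
Recomputed tag = 1a78; claimed = 1a78 → match.

valid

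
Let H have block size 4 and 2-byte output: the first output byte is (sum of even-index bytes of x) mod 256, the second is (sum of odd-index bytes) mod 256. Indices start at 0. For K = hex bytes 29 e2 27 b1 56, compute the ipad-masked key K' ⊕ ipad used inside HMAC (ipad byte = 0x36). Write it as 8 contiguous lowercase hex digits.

90a53636

Key hex bytes 29 e2 27 b1 56 is 5 bytes > B = 4, so hash it first: H(key) = a6 93, then zero-pad to 4 bytes: K' = a6 93 00 00.
XOR each byte with 0x36: a6⊕36=90, 93⊕36=a5, 00⊕36=36, 00⊕36=36.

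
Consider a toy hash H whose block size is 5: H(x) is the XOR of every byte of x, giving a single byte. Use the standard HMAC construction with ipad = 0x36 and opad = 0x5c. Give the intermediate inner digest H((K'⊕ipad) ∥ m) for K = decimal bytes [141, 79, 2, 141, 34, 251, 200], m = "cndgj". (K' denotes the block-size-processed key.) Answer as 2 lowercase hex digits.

Key decimal bytes [141, 79, 2, 141, 34, 251, 200] = 8d 4f 02 8d 22 fb c8 is 7 bytes > B = 5, so hash it first: H(key) = 5c, then zero-pad to 5 bytes: K' = 5c 00 00 00 00.
K' ⊕ ipad = 6a 36 36 36 36.
Inner input = 6a 36 36 36 36 ∥ 63 6e 64 67 6a.
Inner hash: XOR 6a⊕36⊕36⊕36⊕36⊕63⊕6e⊕64⊕67⊕6a = 0e.

0e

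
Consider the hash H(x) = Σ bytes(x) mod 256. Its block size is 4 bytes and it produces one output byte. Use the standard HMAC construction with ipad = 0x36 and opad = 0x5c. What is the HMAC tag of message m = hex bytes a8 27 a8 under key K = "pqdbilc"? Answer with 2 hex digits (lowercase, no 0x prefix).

99

Key "pqdbilc" = 70 71 64 62 69 6c 63 is 7 bytes > B = 4, so hash it first: H(key) = df, then zero-pad to 4 bytes: K' = df 00 00 00.
K' ⊕ ipad = e9 36 36 36.  K' ⊕ opad = 83 5c 5c 5c.
Inner input = (K'⊕ipad) ∥ m = e9 36 36 36 ∥ a8 27 a8.
Inner hash: sum = 233+54+54+54+168+39+168 = 770; mod 256 = 2 → 02.
Outer input = (K'⊕opad) ∥ inner = 83 5c 5c 5c ∥ 02.
Outer hash (tag): sum = 131+92+92+92+2 = 409; mod 256 = 153 → 99.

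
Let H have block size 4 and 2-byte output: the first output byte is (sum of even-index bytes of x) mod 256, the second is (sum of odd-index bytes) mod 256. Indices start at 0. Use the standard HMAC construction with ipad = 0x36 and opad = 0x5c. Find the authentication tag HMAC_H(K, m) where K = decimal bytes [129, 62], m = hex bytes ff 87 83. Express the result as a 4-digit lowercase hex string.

Key decimal bytes [129, 62] = 81 3e is 2 bytes ≤ B = 4; zero-pad to 4 bytes: K' = 81 3e 00 00.
K' ⊕ ipad = b7 08 36 36.  K' ⊕ opad = dd 62 5c 5c.
Inner input = (K'⊕ipad) ∥ m = b7 08 36 36 ∥ ff 87 83.
Inner hash: even-index sum = 623 mod 256 = 111; odd-index sum = 197 mod 256 = 197 → 6f c5.
Outer input = (K'⊕opad) ∥ inner = dd 62 5c 5c ∥ 6f c5.
Outer hash (tag): even-index sum = 424 mod 256 = 168; odd-index sum = 387 mod 256 = 131 → a8 83.

a883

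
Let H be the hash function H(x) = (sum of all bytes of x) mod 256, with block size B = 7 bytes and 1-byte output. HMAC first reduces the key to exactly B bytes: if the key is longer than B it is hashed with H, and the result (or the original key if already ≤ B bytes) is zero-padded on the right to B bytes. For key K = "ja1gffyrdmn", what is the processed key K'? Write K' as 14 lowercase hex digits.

|K| = 11 > B = 7, so first hash the key.
H(K): sum = 106+97+49+103+102+102+121+114+100+109+110 = 1113; mod 256 = 89 → 59.
Zero-pad H(K) = 59 to 7 bytes: K' = 59 00 00 00 00 00 00.

59000000000000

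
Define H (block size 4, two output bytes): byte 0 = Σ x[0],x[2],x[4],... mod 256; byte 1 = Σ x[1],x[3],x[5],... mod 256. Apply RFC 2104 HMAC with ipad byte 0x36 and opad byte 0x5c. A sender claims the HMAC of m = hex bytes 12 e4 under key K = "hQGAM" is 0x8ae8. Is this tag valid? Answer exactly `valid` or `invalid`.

invalid

Key "hQGAM" = 68 51 47 41 4d is 5 bytes > B = 4, so hash it first: H(key) = fc 92, then zero-pad to 4 bytes: K' = fc 92 00 00.
K' ⊕ ipad = ca a4 36 36; K' ⊕ opad = a0 ce 5c 5c.
Inner hash: even-index sum = 274 mod 256 = 18; odd-index sum = 446 mod 256 = 190 → 12 be.
Outer hash (recomputed tag): even-index sum = 270 mod 256 = 14; odd-index sum = 488 mod 256 = 232 → 0e e8.
Recomputed tag = 0ee8; claimed = 8ae8 → mismatch.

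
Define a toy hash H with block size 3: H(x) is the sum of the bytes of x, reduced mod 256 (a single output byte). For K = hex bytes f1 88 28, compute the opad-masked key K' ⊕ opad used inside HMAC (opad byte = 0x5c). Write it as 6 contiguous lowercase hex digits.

Key hex bytes f1 88 28 is exactly B = 3 bytes: K' = f1 88 28.
XOR each byte with 0x5c: f1⊕5c=ad, 88⊕5c=d4, 28⊕5c=74.

add474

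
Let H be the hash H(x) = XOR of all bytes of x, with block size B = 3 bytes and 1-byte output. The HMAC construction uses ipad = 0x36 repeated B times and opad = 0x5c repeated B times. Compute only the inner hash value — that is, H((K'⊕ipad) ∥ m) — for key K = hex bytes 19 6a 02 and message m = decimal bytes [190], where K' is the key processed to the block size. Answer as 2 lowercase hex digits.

f9

Key hex bytes 19 6a 02 is exactly B = 3 bytes: K' = 19 6a 02.
K' ⊕ ipad = 2f 5c 34.
Inner input = 2f 5c 34 ∥ be.
Inner hash: XOR 2f⊕5c⊕34⊕be = f9.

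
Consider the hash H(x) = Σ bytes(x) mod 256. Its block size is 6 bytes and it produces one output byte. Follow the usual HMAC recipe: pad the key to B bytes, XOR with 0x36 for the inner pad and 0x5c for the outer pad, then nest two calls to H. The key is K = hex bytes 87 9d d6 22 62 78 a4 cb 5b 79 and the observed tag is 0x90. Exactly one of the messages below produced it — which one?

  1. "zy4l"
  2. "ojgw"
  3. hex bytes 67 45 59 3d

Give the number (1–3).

3

Key hex bytes 87 9d d6 22 62 78 a4 cb 5b 79 is 10 bytes > B = 6, so hash it first: H(key) = 39, then zero-pad to 6 bytes: K' = 39 00 00 00 00 00.
K' ⊕ ipad = 0f 36 36 36 36 36; K' ⊕ opad = 65 5c 5c 5c 5c 5c.
m1: inner = H(0f 36 36 36 36 36 7a 79 34 6c) = b0; tag = H(65 5c 5c 5c 5c 5c b0) = e1
m2: inner = H(0f 36 36 36 36 36 6f 6a 67 77) = d4; tag = H(65 5c 5c 5c 5c 5c d4) = 05
m3: inner = H(0f 36 36 36 36 36 67 45 59 3d) = 5f; tag = H(65 5c 5c 5c 5c 5c 5f) = 90 ← matches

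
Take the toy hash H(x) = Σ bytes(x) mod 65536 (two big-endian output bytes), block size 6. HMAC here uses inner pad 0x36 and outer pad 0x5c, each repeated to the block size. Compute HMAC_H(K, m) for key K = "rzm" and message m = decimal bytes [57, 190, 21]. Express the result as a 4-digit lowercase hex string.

Key "rzm" = 72 7a 6d is 3 bytes ≤ B = 6; zero-pad to 6 bytes: K' = 72 7a 6d 00 00 00.
K' ⊕ ipad = 44 4c 5b 36 36 36.  K' ⊕ opad = 2e 26 31 5c 5c 5c.
Inner input = (K'⊕ipad) ∥ m = 44 4c 5b 36 36 36 ∥ 39 be 15.
Inner hash: sum = 68+76+91+54+54+54+57+190+21 = 665 → 02 99.
Outer input = (K'⊕opad) ∥ inner = 2e 26 31 5c 5c 5c ∥ 02 99.
Outer hash (tag): sum = 46+38+49+92+92+92+2+153 = 564 → 02 34.

0234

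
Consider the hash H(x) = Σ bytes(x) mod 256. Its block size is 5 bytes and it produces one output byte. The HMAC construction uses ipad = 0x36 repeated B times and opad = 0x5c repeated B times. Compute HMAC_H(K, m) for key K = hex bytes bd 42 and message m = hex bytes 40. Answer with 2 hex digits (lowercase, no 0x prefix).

Key hex bytes bd 42 is 2 bytes ≤ B = 5; zero-pad to 5 bytes: K' = bd 42 00 00 00.
K' ⊕ ipad = 8b 74 36 36 36.  K' ⊕ opad = e1 1e 5c 5c 5c.
Inner input = (K'⊕ipad) ∥ m = 8b 74 36 36 36 ∥ 40.
Inner hash: sum = 139+116+54+54+54+64 = 481; mod 256 = 225 → e1.
Outer input = (K'⊕opad) ∥ inner = e1 1e 5c 5c 5c ∥ e1.
Outer hash (tag): sum = 225+30+92+92+92+225 = 756; mod 256 = 244 → f4.

f4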